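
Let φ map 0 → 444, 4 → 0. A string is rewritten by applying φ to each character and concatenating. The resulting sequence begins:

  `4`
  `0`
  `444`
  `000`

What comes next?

Rewriting each symbol of 000: 0→444, 0→444, 0→444, which concatenates to 444 444 444.

444444444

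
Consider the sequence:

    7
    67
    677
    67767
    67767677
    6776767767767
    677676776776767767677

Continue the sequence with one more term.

6776767767767677676776776767767767

From term 3 onward, concatenate the last term with the second-to-last: 67·7 = 677, 677·67 = 67767, …
Continuing: 677676776776767767677 · 6776767767767 gives term 8.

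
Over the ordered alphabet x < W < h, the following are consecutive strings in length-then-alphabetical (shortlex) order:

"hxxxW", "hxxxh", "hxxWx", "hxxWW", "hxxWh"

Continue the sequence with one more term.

hxxhx

The successor of hxxWh increments the rightmost position that isn't already h and resets every position after it to x.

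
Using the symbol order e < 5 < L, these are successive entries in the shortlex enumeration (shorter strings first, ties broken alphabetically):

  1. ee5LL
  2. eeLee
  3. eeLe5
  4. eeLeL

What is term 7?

Advancing 3 positions from eeLeL through eeLeL → eeL5e → eeL55 reaches term 7.

eeL5L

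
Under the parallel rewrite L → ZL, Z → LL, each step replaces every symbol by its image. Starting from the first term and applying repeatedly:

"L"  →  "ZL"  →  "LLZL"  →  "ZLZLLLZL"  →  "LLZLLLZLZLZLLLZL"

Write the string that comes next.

ZLZLLLZLZLZLLLZLLLZLLLZLZLZLLLZL

φ(LLZLLLZLZLZLLLZL) expands symbol-by-symbol to ZL ZL LL ZL ZL ZL LL ZL LL ZL LL ZL ZL ZL LL ZL; joining the 16 pieces gives the next term.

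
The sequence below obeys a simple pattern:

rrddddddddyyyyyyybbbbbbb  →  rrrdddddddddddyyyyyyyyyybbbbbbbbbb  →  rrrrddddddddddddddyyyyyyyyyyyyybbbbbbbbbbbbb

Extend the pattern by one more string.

Reading off run lengths: r runs 2, 3, 4; d runs 8, 11, 14; y runs 7, 10, 13; b runs 7, 10, 13 — each is linear in n, where the shown terms are n = 2, 3, 4.
At n = 5 the blocks have lengths 5, 17, 16, 16.

rrrrrdddddddddddddddddyyyyyyyyyyyyyyyybbbbbbbbbbbbbbbb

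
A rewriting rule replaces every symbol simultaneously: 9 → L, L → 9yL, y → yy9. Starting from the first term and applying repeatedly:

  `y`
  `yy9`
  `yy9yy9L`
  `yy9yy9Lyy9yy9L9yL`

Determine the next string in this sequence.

Rewriting the 17 symbols of yy9yy9Lyy9yy9L9yL one by one yields yy9 yy9 L yy9 yy9 L 9yL yy9 yy9 L yy9 yy9 L 9yL L yy9 9yL; concatenated:

yy9yy9Lyy9yy9L9yLyy9yy9Lyy9yy9L9yLLyy99yL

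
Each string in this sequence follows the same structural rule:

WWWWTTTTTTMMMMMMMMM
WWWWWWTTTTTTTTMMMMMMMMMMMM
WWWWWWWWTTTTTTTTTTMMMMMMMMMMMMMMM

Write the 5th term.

WWWWWWWWWWWWTTTTTTTTTTTTTTMMMMMMMMMMMMMMMMMMMMM

Term n consists of 2n-2 W's, followed by 2n T's, followed by 3n M's, where the shown terms are n = 3, 4, 5.
Setting n = 7 gives 12, 14, 21 characters in each block.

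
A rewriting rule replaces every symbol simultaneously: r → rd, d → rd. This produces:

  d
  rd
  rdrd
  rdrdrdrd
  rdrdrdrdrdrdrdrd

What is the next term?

Rewriting the 16 symbols of rdrdrdrdrdrdrdrd one by one yields rd rd rd rd rd rd rd rd rd rd rd rd rd rd rd rd; concatenated:

rdrdrdrdrdrdrdrdrdrdrdrdrdrdrdrd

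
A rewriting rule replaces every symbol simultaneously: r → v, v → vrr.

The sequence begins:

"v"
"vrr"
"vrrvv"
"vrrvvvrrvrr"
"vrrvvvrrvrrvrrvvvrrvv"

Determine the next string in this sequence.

vrrvvvrrvrrvrrvvvrrvvvrrvvvrrvrrvrrvvvrrvrr

Replace each of the 21 characters of vrrvvvrrvrrvrrvvvrrvv in place — vrr v v vrr vrr vrr v v vrr v v vrr v v vrr vrr vrr v v vrr vrr — and concatenate.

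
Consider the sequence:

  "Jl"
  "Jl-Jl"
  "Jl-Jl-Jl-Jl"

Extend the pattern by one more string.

Jl-Jl-Jl-Jl-Jl-Jl-Jl-Jl

s(k+1) = s(k)·-·s(k) — each term doubles the last with '-' between the halves.
So the next term is two copies of Jl-Jl-Jl-Jl with '-' between the halves.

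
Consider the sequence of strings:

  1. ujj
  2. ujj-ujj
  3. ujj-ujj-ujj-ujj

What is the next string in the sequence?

ujj-ujj-ujj-ujj-ujj-ujj-ujj-ujj

Each string is two copies of the previous one joined by '-'.
One more doubling of ujj-ujj-ujj-ujj gives the answer.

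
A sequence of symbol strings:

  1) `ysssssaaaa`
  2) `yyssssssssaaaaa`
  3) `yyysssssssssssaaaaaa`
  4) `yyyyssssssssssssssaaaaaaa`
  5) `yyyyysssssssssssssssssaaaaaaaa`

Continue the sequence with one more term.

Each string has the form y^{n} s^{3n+2} a^{n+3} (n = 1, 2, …).
At n = 6 the blocks have lengths 6, 20, 9.

yyyyyyssssssssssssssssssssaaaaaaaaa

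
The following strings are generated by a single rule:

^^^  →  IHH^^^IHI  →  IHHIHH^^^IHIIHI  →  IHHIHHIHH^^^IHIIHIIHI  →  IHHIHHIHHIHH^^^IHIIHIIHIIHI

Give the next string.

s(k+1) = IHH·s(k)·IHI, so each term gains IHH as a prefix and IHI as a suffix.
Applying this once more to IHHIHHIHHIHH^^^IHIIHIIHIIHI:

IHHIHHIHHIHHIHH^^^IHIIHIIHIIHIIHI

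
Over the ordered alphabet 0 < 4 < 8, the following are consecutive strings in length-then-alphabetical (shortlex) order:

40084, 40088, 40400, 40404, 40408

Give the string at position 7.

40444

Continuing the enumeration 2 steps past 40408: 40408 → 40440 → (answer).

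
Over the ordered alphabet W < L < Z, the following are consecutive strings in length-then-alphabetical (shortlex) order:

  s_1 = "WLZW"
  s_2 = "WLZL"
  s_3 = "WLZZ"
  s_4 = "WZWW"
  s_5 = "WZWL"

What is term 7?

WZLW

Continuing the enumeration 2 steps past WZWL: WZWL → WZWZ → (answer).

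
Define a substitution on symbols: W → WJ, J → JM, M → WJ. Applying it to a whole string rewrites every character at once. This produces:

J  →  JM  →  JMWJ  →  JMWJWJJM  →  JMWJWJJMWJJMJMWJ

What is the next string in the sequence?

JMWJWJJMWJJMJMWJWJJMJMWJJMWJWJJM

φ(JMWJWJJMWJJMJMWJ) expands symbol-by-symbol to JM WJ WJ JM WJ JM JM WJ WJ JM JM WJ JM WJ WJ JM; joining the 16 pieces gives the next term.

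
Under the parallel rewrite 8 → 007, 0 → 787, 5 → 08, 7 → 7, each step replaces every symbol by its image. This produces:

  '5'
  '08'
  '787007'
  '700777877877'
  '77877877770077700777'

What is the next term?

Rewriting the 20 symbols of 77877877770077700777 one by one yields 7 7 007 7 7 007 7 7 7 7 787 787 7 7 7 787 787 7 7 7; concatenated:

77007770077777787787777787787777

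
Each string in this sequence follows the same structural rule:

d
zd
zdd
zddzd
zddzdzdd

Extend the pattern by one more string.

zddzdzddzddzd

From term 3 onward, concatenate the last term with the second-to-last: zd·d = zdd, zdd·zd = zddzd, …
The next term joins zddzdzdd and zddzd.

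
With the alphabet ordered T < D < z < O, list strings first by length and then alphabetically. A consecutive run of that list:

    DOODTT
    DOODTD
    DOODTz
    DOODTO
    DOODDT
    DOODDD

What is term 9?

DOODzT

Stepping forward 3 times from DOODDD: DOODDD → DOODDz → DOODDO, then the target.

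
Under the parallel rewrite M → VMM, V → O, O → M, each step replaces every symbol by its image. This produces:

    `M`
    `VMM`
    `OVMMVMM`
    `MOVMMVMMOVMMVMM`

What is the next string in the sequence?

Rewriting the 15 symbols of MOVMMVMMOVMMVMM one by one yields VMM M O VMM VMM O VMM VMM M O VMM VMM O VMM VMM; concatenated:

VMMMOVMMVMMOVMMVMMMOVMMVMMOVMMVMM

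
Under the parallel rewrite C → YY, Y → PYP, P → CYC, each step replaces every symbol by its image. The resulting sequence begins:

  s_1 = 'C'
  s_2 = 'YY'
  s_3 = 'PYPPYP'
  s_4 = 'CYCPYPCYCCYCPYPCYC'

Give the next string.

Replace each of the 18 characters of CYCPYPCYCCYCPYPCYC in place — YY PYP YY CYC PYP CYC YY PYP YY YY PYP YY CYC PYP CYC YY PYP YY — and concatenate.

YYPYPYYCYCPYPCYCYYPYPYYYYPYPYYCYCPYPCYCYYPYPYY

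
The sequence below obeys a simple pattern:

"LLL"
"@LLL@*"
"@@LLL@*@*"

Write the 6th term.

@@@@@LLL@*@*@*@*@*

Every step adds @ to the front and @* to the end of the previous string.
From @@LLL@*@*, 3 further steps: @@LLL@*@* → @@@LLL@*@*@* → @@@@LLL@*@*@*@* → (answer).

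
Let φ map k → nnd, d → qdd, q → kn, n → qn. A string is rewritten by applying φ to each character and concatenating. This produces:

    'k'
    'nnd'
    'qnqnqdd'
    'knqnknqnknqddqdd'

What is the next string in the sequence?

Replace each of the 16 characters of knqnknqnknqddqdd in place — nnd qn kn qn nnd qn kn qn nnd qn kn qdd qdd kn qdd qdd — and concatenate.

nndqnknqnnndqnknqnnndqnknqddqddknqddqdd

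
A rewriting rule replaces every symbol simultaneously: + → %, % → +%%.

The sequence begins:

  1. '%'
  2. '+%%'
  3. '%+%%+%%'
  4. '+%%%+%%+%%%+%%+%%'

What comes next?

Rewriting the 17 symbols of +%%%+%%+%%%+%%+%% one by one yields % +%% +%% +%% % +%% +%% % +%% +%% +%% % +%% +%% % +%% +%%; concatenated:

%+%%+%%+%%%+%%+%%%+%%+%%+%%%+%%+%%%+%%+%%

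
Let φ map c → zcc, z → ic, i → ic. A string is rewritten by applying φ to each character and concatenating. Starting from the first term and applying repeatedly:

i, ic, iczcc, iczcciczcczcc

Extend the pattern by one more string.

Applying the rule to each of the 13 symbols of iczcciczcczcc gives the pieces ic zcc ic zcc zcc ic zcc ic zcc zcc ic zcc zcc, which concatenate to the answer.

iczcciczcczcciczcciczcczcciczcczcc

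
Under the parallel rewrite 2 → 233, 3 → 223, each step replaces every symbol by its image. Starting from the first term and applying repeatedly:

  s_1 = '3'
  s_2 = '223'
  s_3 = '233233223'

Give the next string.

Rewriting each symbol of 233233223: 2→233, 3→223, 3→223, 2→233, 3→223, 3→223, 2→233, 2→233, 3→223, which concatenates to 233 223 223 233 223 223 233 233 223.

233223223233223223233233223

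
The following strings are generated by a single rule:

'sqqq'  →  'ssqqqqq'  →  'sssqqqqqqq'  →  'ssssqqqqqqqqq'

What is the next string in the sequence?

Reading off run lengths: s runs 1, 2, 3, 4; q runs 3, 5, 7, 9 — each is linear in n, where the shown terms are n = 2, 3, 4, 5.
For the next term, n = 6, so the run lengths are 5, 11.

sssssqqqqqqqqqqq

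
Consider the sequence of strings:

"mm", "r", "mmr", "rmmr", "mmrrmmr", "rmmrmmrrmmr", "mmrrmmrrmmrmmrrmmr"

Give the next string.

This is a Fibonacci-style word recurrence s(k) = s(k−2)·s(k−1): e.g. mm·r = mmr.
So term 8 is rmmrmmrrmmr·mmrrmmrrmmrmmrrmmr.

rmmrmmrrmmrmmrrmmrrmmrmmrrmmr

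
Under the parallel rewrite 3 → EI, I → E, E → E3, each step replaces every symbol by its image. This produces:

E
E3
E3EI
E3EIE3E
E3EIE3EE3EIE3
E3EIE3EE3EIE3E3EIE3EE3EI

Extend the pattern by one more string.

E3EIE3EE3EIE3E3EIE3EE3EIE3EIE3EE3EIE3E3EIE3E

Applying the rule to each of the 24 symbols of E3EIE3EE3EIE3E3EIE3EE3EI gives the pieces E3 EI E3 E E3 EI E3 E3 EI E3 E E3 EI E3 EI E3 E E3 EI E3 E3 EI E3 E, which concatenate to the answer.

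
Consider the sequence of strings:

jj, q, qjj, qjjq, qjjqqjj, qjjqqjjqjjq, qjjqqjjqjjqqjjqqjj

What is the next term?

Each term (from the third on) is the previous term followed by the one before it: term 3 = q·jj = qjj.
So term 8 is qjjqqjjqjjqqjjqqjj·qjjqqjjqjjq.

qjjqqjjqjjqqjjqqjjqjjqqjjqjjq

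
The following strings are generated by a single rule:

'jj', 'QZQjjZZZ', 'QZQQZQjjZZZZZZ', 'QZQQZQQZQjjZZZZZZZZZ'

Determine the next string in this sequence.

Every step adds QZQ to the front and ZZZ to the end of the previous string.
Applying this once more to QZQQZQQZQjjZZZZZZZZZ:

QZQQZQQZQQZQjjZZZZZZZZZZZZ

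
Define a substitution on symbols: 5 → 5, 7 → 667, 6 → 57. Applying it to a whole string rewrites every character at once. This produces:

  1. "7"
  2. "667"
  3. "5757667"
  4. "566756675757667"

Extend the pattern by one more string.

Rewriting the 15 symbols of 566756675757667 one by one yields 5 57 57 667 5 57 57 667 5 667 5 667 57 57 667; concatenated:

5575766755757667566756675757667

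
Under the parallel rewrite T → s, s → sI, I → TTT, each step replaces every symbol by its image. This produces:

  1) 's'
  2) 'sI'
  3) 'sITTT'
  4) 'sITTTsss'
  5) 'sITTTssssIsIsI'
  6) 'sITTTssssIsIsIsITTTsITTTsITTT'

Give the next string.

sITTTssssIsIsIsITTTsITTTsITTTsITTTssssITTTssssITTTsss

Replace each of the 29 characters of sITTTssssIsIsIsITTTsITTTsITTT in place — sI TTT s s s sI sI sI sI TTT sI TTT sI TTT sI TTT s s s sI TTT s s s sI TTT s s s — and concatenate.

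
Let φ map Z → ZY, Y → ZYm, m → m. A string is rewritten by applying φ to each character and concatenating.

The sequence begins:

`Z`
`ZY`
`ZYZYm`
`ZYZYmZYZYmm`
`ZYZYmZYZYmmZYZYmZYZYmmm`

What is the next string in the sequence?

ZYZYmZYZYmmZYZYmZYZYmmmZYZYmZYZYmmZYZYmZYZYmmmm

Applying the rule to each of the 23 symbols of ZYZYmZYZYmmZYZYmZYZYmmm gives the pieces ZY ZYm ZY ZYm m ZY ZYm ZY ZYm m m ZY ZYm ZY ZYm m ZY ZYm ZY ZYm m m m, which concatenate to the answer.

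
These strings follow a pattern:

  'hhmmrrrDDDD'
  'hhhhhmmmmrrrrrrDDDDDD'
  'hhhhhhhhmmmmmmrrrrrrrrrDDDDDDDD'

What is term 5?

hhhhhhhhhhhhhhmmmmmmmmmmrrrrrrrrrrrrrrrDDDDDDDDDDDD

Reading off run lengths: h runs 2, 5, 8; m runs 2, 4, 6; r runs 3, 6, 9; D runs 4, 6, 8 — each is linear in n (n = 1, 2, …).
At n = 5 the blocks have lengths 14, 10, 15, 12.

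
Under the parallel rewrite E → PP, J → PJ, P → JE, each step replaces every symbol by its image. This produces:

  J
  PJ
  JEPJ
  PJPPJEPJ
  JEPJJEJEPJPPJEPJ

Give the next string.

Rewriting the 16 symbols of JEPJJEJEPJPPJEPJ one by one yields PJ PP JE PJ PJ PP PJ PP JE PJ JE JE PJ PP JE PJ; concatenated:

PJPPJEPJPJPPPJPPJEPJJEJEPJPPJEPJ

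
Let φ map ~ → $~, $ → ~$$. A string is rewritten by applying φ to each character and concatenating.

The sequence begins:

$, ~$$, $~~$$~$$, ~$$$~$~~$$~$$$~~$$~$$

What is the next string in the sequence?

Rewriting the 21 symbols of ~$$$~$~~$$~$$$~~$$~$$ one by one yields $~ ~$$ ~$$ ~$$ $~ ~$$ $~ $~ ~$$ ~$$ $~ ~$$ ~$$ ~$$ $~ $~ ~$$ ~$$ $~ ~$$ ~$$; concatenated:

$~~$$~$$~$$$~~$$$~$~~$$~$$$~~$$~$$~$$$~$~~$$~$$$~~$$~$$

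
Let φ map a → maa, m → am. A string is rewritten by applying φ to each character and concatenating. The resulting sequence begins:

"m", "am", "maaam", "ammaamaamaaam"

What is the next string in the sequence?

φ(ammaamaamaaam) expands symbol-by-symbol to maa am am maa maa am maa maa am maa maa maa am; joining the 13 pieces gives the next term.

maaamammaamaaammaamaaammaamaamaaam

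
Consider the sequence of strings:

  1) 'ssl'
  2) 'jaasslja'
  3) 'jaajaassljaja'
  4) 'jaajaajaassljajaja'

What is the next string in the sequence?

Each term wraps the previous one in jaa on the left and ja on the right.
Applying this once more to jaajaajaassljajaja:

jaajaajaajaassljajajaja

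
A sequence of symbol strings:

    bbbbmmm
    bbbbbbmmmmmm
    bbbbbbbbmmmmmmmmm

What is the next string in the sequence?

bbbbbbbbbbmmmmmmmmmmmm

Each string has the form b^{2n+2} m^{3n} (n = 1, 2, …).
At n = 4 the blocks have lengths 10, 12.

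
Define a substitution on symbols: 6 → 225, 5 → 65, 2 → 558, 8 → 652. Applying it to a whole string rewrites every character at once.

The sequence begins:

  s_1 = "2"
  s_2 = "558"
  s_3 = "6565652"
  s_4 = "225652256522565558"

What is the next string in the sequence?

5585586522565558558652256555855865225656565652

Applying the rule to each of the 18 symbols of 225652256522565558 gives the pieces 558 558 65 225 65 558 558 65 225 65 558 558 65 225 65 65 65 652, which concatenate to the answer.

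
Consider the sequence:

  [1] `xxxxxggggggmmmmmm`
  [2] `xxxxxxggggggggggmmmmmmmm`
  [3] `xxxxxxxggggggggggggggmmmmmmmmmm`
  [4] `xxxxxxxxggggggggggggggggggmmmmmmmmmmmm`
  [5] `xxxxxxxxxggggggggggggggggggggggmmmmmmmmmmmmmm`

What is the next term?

Term n consists of n+3 x's, followed by 4n-2 g's, followed by 2n+2 m's, where the shown terms are n = 2, 3, 4, 5, 6.
At n = 7 the blocks have lengths 10, 26, 16.

xxxxxxxxxxggggggggggggggggggggggggggmmmmmmmmmmmmmmmm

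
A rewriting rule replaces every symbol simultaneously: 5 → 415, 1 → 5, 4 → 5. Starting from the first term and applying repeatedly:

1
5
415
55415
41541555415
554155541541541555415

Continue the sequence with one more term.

Replace each of the 21 characters of 554155541541541555415 in place — 415 415 5 5 415 415 415 5 5 415 5 5 415 5 5 415 415 415 5 5 415 — and concatenate.

4154155541541541555415554155541541541555415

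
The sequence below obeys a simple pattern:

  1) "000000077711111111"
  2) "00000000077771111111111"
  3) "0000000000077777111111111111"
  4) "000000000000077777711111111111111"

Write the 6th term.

Term n consists of 2n+1 0's, followed by n 7's, followed by 2n+2 1's, where the shown terms are n = 3, 4, 5, 6.
For term 6, n = 8, so the run lengths are 17, 8, 18.

0000000000000000077777777111111111111111111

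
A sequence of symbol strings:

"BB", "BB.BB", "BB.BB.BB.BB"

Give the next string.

BB.BB.BB.BB.BB.BB.BB.BB

Every step duplicates the string with '.' between the halves.
So the next term is two copies of BB.BB.BB.BB with '.' between the halves.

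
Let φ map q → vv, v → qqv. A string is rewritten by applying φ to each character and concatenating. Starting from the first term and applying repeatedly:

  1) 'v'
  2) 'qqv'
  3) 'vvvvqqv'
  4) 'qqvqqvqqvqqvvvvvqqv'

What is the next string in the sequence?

vvvvqqvvvvvqqvvvvvqqvvvvvqqvqqvqqvqqvqqvvvvvqqv

Applying the rule to each of the 19 symbols of qqvqqvqqvqqvvvvvqqv gives the pieces vv vv qqv vv vv qqv vv vv qqv vv vv qqv qqv qqv qqv qqv vv vv qqv, which concatenate to the answer.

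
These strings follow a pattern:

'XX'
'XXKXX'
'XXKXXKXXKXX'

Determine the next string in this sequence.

s(k+1) = s(k)·K·s(k) — each term doubles the last with 'K' between the halves.
So the next term is two copies of XXKXXKXXKXX with 'K' between the halves.

XXKXXKXXKXXKXXKXXKXXKXX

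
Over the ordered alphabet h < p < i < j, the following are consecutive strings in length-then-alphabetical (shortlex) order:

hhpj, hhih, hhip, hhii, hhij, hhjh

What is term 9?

Advancing 3 positions from hhjh through hhjh → hhjp → hhji reaches term 9.

hhjj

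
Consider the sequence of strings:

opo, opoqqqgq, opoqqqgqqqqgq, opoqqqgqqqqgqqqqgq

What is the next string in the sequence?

opoqqqgqqqqgqqqqgqqqqgq

Each term is the previous one with qqqgq appended.
So the next term is opoqqqgqqqqgqqqqgq·qqqgq.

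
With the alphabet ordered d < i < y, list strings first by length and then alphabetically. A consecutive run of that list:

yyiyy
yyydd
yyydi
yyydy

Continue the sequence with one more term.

yyyid

Treat yyydy as a base-3 numeral over the given alphabet and add one, carrying through any trailing y's.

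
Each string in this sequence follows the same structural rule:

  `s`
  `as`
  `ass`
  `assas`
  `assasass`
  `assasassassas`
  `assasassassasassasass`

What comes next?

This is a Fibonacci-style word recurrence s(k) = s(k−1)·s(k−2): e.g. as·s = ass.
The next term joins assasassassasassasass and assasassassas.

assasassassasassasassassasassassas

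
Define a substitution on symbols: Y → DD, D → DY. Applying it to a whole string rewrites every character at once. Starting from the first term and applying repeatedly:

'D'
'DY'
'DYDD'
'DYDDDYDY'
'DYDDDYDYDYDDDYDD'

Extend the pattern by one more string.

DYDDDYDYDYDDDYDDDYDDDYDYDYDDDYDY

Applying the rule to each of the 16 symbols of DYDDDYDYDYDDDYDD gives the pieces DY DD DY DY DY DD DY DD DY DD DY DY DY DD DY DY, which concatenate to the answer.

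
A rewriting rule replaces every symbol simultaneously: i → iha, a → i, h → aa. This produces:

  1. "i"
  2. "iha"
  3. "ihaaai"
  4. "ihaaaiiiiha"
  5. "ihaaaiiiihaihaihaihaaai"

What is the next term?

Replace each of the 23 characters of ihaaaiiiihaihaihaihaaai in place — iha aa i i i iha iha iha iha aa i iha aa i iha aa i iha aa i i i iha — and concatenate.

ihaaaiiiihaihaihaihaaaiihaaaiihaaaiihaaaiiiiha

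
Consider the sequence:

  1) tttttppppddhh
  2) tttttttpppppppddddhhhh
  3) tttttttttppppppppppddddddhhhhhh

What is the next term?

The n-th term is 2n+3 t's then 3n+1 p's then 2n d's then 2n h's (n = 1, 2, …).
For the next term, n = 4, so the run lengths are 11, 13, 8, 8.

tttttttttttpppppppppppppddddddddhhhhhhhh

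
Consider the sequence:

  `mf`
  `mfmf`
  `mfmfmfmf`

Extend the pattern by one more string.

Every step duplicates the string.
So the next term is two copies of mfmfmfmf.

mfmfmfmfmfmfmfmf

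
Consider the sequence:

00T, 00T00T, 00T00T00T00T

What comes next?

Every step duplicates the string.
One more doubling of 00T00T00T00T gives the answer.

00T00T00T00T00T00T00T00T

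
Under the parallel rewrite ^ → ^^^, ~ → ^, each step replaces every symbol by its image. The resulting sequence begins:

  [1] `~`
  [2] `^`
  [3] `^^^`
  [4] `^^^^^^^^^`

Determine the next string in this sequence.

^^^^^^^^^^^^^^^^^^^^^^^^^^^

Rewriting each symbol of ^^^^^^^^^: ^→^^^, ^→^^^, ^→^^^, ^→^^^, ^→^^^, ^→^^^, ^→^^^, ^→^^^, ^→^^^, which concatenates to ^^^ ^^^ ^^^ ^^^ ^^^ ^^^ ^^^ ^^^ ^^^.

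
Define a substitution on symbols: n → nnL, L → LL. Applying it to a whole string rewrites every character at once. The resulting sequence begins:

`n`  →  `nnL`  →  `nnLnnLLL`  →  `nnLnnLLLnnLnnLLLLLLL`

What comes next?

Applying the rule to each of the 20 symbols of nnLnnLLLnnLnnLLLLLLL gives the pieces nnL nnL LL nnL nnL LL LL LL nnL nnL LL nnL nnL LL LL LL LL LL LL LL, which concatenate to the answer.

nnLnnLLLnnLnnLLLLLLLnnLnnLLLnnLnnLLLLLLLLLLLLLLL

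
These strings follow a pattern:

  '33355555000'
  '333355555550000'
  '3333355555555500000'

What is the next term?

The n-th term is n 3's then 2n-1 5's then n 0's, where the shown terms are n = 3, 4, 5.
At n = 6 the blocks have lengths 6, 11, 6.

33333355555555555000000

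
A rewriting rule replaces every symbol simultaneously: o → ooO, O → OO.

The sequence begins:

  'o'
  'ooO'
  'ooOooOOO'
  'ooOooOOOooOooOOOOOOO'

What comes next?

Rewriting the 20 symbols of ooOooOOOooOooOOOOOOO one by one yields ooO ooO OO ooO ooO OO OO OO ooO ooO OO ooO ooO OO OO OO OO OO OO OO; concatenated:

ooOooOOOooOooOOOOOOOooOooOOOooOooOOOOOOOOOOOOOOO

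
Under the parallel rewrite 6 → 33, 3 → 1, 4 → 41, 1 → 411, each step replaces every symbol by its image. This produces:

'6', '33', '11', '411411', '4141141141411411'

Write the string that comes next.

Applying the rule to each of the 16 symbols of 4141141141411411 gives the pieces 41 411 41 411 411 41 411 411 41 411 41 411 411 41 411 411, which concatenate to the answer.

414114141141141411411414114141141141411411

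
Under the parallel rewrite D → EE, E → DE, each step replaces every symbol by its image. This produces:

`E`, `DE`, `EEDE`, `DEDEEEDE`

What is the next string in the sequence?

Apply φ to DEDEEEDE symbol by symbol: D→EE, E→DE, D→EE, E→DE, E→DE, E→DE, D→EE, E→DE; joined: EE DE EE DE DE DE EE DE.

EEDEEEDEDEDEEEDE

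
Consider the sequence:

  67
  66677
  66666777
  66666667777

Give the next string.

66666666677777

Each string has the form 6^{2n-1} 7^{n} (n = 1, 2, …).
At n = 5 the blocks have lengths 9, 5.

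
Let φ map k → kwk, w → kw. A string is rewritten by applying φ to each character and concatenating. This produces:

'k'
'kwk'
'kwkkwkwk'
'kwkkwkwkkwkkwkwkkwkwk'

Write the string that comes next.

φ(kwkkwkwkkwkkwkwkkwkwk) expands symbol-by-symbol to kwk kw kwk kwk kw kwk kw kwk kwk kw kwk kwk kw kwk kw kwk kwk kw kwk kw kwk; joining the 21 pieces gives the next term.

kwkkwkwkkwkkwkwkkwkwkkwkkwkwkkwkkwkwkkwkwkkwkkwkwkkwkwk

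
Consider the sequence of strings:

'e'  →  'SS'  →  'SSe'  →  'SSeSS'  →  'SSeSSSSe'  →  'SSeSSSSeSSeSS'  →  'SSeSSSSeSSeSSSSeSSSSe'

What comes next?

SSeSSSSeSSeSSSSeSSSSeSSeSSSSeSSeSS

Each term (from the third on) is the previous term followed by the one before it: term 3 = SS·e = SSe.
Continuing: SSeSSSSeSSeSSSSeSSSSe · SSeSSSSeSSeSS gives term 8.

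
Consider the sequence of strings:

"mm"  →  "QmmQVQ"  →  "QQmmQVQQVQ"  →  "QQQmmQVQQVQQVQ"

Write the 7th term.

Every step adds Q to the front and QVQ to the end of the previous string.
From QQQmmQVQQVQQVQ, 3 further steps: QQQmmQVQQVQQVQ → QQQQmmQVQQVQQVQQVQ → QQQQQmmQVQQVQQVQQVQQVQ → (answer).

QQQQQQmmQVQQVQQVQQVQQVQQVQ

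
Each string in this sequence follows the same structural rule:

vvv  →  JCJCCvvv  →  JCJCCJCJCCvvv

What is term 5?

Each term is the previous one with JCJCC prepended.
From JCJCCJCJCCvvv, 2 further steps: JCJCCJCJCCvvv → JCJCCJCJCCJCJCCvvv → (answer).

JCJCCJCJCCJCJCCJCJCCvvv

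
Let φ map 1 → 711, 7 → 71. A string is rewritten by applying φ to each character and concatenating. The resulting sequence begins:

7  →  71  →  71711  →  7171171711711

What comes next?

Rewriting the 13 symbols of 7171171711711 one by one yields 71 711 71 711 711 71 711 71 711 711 71 711 711; concatenated:

7171171711711717117171171171711711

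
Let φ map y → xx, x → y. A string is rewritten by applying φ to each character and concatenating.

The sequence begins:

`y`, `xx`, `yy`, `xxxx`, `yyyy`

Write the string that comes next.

Expanding yyyy: y→xx, y→xx, y→xx, y→xx. Concatenated: xx xx xx xx.

xxxxxxxx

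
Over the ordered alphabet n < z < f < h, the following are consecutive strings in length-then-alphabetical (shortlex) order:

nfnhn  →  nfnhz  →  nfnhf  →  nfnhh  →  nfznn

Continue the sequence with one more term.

The successor of nfznn increments the rightmost position that isn't already h and resets every position after it to n.

nfznz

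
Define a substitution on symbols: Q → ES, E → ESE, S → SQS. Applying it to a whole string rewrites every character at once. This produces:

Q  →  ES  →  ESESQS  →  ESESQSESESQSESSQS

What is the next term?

Rewriting the 17 symbols of ESESQSESESQSESSQS one by one yields ESE SQS ESE SQS ES SQS ESE SQS ESE SQS ES SQS ESE SQS SQS ES SQS; concatenated:

ESESQSESESQSESSQSESESQSESESQSESSQSESESQSSQSESSQS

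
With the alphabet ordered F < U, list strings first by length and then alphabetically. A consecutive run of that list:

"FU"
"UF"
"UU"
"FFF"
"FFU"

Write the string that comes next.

FUF

Find the rightmost character of FFU below U, bump it to the next letter, and reset everything to its right to F.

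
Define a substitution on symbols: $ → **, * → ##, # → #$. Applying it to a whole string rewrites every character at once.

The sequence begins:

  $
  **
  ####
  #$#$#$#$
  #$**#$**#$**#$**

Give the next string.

Rewriting the 16 symbols of #$**#$**#$**#$** one by one yields #$ ** ## ## #$ ** ## ## #$ ** ## ## #$ ** ## ##; concatenated:

#$**#####$**#####$**#####$**####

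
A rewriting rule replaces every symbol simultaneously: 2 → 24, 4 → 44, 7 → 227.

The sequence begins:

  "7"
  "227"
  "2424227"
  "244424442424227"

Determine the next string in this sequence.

Applying the rule to each of the 15 symbols of 244424442424227 gives the pieces 24 44 44 44 24 44 44 44 24 44 24 44 24 24 227, which concatenate to the answer.

2444444424444444244424442424227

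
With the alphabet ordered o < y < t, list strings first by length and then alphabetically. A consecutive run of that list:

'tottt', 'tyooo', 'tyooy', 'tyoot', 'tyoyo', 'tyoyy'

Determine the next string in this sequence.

tyoyt

Treat tyoyy as a base-3 numeral over the given alphabet and add one, carrying through any trailing t's.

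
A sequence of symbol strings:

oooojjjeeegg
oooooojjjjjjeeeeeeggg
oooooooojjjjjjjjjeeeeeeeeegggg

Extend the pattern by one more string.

oooooooooojjjjjjjjjjjjeeeeeeeeeeeeggggg

Reading off run lengths: o runs 4, 6, 8; j runs 3, 6, 9; e runs 3, 6, 9; g runs 2, 3, 4 — each is linear in n (n = 1, 2, …).
At n = 4 the blocks have lengths 10, 12, 12, 5.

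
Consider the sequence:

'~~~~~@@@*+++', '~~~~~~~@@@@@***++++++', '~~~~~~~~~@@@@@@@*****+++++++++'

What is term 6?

~~~~~~~~~~~~~~~@@@@@@@@@@@@@***********++++++++++++++++++

The n-th term is 2n+3 ~'s then 2n+1 @'s then 2n-1 *'s then 3n +'s (n = 1, 2, …).
At n = 6 the blocks have lengths 15, 13, 11, 18.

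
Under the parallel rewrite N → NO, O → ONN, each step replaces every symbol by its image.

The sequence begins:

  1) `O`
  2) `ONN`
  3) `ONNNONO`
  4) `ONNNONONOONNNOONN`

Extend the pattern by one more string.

φ(ONNNONONOONNNOONN) expands symbol-by-symbol to ONN NO NO NO ONN NO ONN NO ONN ONN NO NO NO ONN ONN NO NO; joining the 17 pieces gives the next term.

ONNNONONOONNNOONNNOONNONNNONONOONNONNNONO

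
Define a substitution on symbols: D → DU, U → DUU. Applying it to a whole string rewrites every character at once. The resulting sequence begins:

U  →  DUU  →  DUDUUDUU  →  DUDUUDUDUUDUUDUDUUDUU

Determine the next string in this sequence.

DUDUUDUDUUDUUDUDUUDUDUUDUUDUDUUDUUDUDUUDUDUUDUUDUDUUDUU

φ(DUDUUDUDUUDUUDUDUUDUU) expands symbol-by-symbol to DU DUU DU DUU DUU DU DUU DU DUU DUU DU DUU DUU DU DUU DU DUU DUU DU DUU DUU; joining the 21 pieces gives the next term.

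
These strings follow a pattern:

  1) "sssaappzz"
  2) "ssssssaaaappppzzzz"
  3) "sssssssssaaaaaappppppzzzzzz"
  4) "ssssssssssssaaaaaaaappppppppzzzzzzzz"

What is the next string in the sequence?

sssssssssssssssaaaaaaaaaappppppppppzzzzzzzzzz

Each string has the form s^{3n} a^{2n} p^{2n} z^{2n} (n = 1, 2, …).
At n = 5 the blocks have lengths 15, 10, 10, 10.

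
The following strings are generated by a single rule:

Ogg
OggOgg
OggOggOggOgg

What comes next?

s(k+1) = s(k)·s(k) — each term doubles the last.
So the next term is two copies of OggOggOggOgg.

OggOggOggOggOggOggOggOgg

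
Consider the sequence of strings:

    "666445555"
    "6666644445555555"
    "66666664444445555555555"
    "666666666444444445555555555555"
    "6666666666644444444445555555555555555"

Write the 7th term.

The n-th term is 2n+1 6's then 2n 4's then 3n+1 5's (n = 1, 2, …).
Setting n = 7 gives 15, 14, 22 characters in each block.

666666666666666444444444444445555555555555555555555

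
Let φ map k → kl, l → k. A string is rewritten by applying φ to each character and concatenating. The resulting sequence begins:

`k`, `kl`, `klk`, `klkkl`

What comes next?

Rewriting each symbol of klkkl: k→kl, l→k, k→kl, k→kl, l→k, which concatenates to kl k kl kl k.

klkklklk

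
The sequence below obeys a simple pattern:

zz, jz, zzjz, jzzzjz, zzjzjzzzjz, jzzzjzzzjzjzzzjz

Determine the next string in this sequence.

This is a Fibonacci-style word recurrence s(k) = s(k−2)·s(k−1): e.g. zz·jz = zzjz.
So term 7 is zzjzjzzzjz·jzzzjzzzjzjzzzjz.

zzjzjzzzjzjzzzjzzzjzjzzzjz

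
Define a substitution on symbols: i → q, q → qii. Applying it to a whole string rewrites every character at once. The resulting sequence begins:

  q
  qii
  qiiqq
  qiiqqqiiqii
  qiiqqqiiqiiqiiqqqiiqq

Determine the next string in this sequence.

Rewriting the 21 symbols of qiiqqqiiqiiqiiqqqiiqq one by one yields qii q q qii qii qii q q qii q q qii q q qii qii qii q q qii qii; concatenated:

qiiqqqiiqiiqiiqqqiiqqqiiqqqiiqiiqiiqqqiiqii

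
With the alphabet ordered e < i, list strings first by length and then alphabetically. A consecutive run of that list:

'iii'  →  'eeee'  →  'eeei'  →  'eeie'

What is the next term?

The successor of eeie increments the rightmost position that isn't already i and resets every position after it to e.

eeii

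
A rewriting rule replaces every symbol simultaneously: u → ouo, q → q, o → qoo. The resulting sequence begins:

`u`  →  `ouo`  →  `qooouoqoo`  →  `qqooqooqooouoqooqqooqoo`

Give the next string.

φ(qqooqooqooouoqooqqooqoo) expands symbol-by-symbol to q q qoo qoo q qoo qoo q qoo qoo qoo ouo qoo q qoo qoo q q qoo qoo q qoo qoo; joining the 23 pieces gives the next term.

qqqooqooqqooqooqqooqooqooouoqooqqooqooqqqooqooqqooqoo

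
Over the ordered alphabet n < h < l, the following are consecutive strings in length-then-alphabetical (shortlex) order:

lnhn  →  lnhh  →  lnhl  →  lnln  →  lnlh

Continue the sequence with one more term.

lnll

Find the rightmost character of lnlh below l, bump it to the next letter, and reset everything to its right to n.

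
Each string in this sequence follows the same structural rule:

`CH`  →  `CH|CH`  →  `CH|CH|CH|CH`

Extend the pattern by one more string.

CH|CH|CH|CH|CH|CH|CH|CH

Each string is two copies of the previous one joined by '|'.
So the next term is two copies of CH|CH|CH|CH with '|' between the halves.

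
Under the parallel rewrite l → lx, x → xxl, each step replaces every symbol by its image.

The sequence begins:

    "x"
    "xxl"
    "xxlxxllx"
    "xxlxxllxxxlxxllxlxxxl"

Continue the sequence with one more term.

xxlxxllxxxlxxllxlxxxlxxlxxllxxxlxxllxlxxxllxxxlxxlxxllx

Replace each of the 21 characters of xxlxxllxxxlxxllxlxxxl in place — xxl xxl lx xxl xxl lx lx xxl xxl xxl lx xxl xxl lx lx xxl lx xxl xxl xxl lx — and concatenate.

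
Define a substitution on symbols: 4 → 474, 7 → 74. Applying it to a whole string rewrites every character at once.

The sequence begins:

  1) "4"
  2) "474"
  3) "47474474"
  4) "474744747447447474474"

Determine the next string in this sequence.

Rewriting the 21 symbols of 474744747447447474474 one by one yields 474 74 474 74 474 474 74 474 74 474 474 74 474 474 74 474 74 474 474 74 474; concatenated:

4747447474474474744747447447474474474744747447447474474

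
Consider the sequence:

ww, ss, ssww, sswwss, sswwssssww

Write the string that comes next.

Each term (from the third on) is the previous term followed by the one before it: term 3 = ss·ww = ssww.
Continuing: sswwssssww · sswwss gives term 6.

sswwsssswwsswwss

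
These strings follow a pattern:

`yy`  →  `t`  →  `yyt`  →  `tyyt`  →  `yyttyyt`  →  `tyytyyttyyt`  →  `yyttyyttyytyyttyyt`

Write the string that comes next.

tyytyyttyytyyttyyttyytyyttyyt

This is a Fibonacci-style word recurrence s(k) = s(k−2)·s(k−1): e.g. yy·t = yyt.
Continuing: tyytyyttyyt · yyttyyttyytyyttyyt gives term 8.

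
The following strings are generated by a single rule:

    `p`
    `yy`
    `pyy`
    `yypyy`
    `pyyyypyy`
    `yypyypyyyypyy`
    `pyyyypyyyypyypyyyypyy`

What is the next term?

yypyypyyyypyypyyyypyyyypyypyyyypyy

Each term (from the third on) is the two preceding terms concatenated in order: term 3 = p·yy = pyy.
So term 8 is yypyypyyyypyy·pyyyypyyyypyypyyyypyy.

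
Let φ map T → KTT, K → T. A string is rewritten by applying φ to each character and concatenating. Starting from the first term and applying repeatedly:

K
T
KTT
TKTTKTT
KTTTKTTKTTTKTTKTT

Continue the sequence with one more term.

TKTTKTTKTTTKTTKTTTKTTKTTKTTTKTTKTTTKTTKTT

φ(KTTTKTTKTTTKTTKTT) expands symbol-by-symbol to T KTT KTT KTT T KTT KTT T KTT KTT KTT T KTT KTT T KTT KTT; joining the 17 pieces gives the next term.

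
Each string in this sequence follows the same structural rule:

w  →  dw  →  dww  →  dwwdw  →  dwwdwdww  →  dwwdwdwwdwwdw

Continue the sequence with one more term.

From term 3 onward, concatenate the last term with the second-to-last: dw·w = dww, dww·dw = dwwdw, …
The next term joins dwwdwdwwdwwdw and dwwdwdww.

dwwdwdwwdwwdwdwwdwdww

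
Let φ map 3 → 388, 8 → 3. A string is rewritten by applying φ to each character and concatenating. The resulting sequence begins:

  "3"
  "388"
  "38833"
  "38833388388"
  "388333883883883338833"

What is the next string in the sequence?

Rewriting the 21 symbols of 388333883883883338833 one by one yields 388 3 3 388 388 388 3 3 388 3 3 388 3 3 388 388 388 3 3 388 388; concatenated:

3883338838838833388333883338838838833388388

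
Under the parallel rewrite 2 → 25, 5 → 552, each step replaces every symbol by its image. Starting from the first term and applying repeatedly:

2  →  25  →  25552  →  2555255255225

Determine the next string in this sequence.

Rewriting the 13 symbols of 2555255255225 one by one yields 25 552 552 552 25 552 552 25 552 552 25 25 552; concatenated:

2555255255225552552255525522525552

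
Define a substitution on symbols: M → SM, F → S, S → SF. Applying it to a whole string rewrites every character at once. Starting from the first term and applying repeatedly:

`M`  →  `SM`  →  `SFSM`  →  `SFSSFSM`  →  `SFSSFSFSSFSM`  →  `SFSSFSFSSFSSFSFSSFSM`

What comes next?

φ(SFSSFSFSSFSSFSFSSFSM) expands symbol-by-symbol to SF S SF SF S SF S SF SF S SF SF S SF S SF SF S SF SM; joining the 20 pieces gives the next term.

SFSSFSFSSFSSFSFSSFSFSSFSSFSFSSFSM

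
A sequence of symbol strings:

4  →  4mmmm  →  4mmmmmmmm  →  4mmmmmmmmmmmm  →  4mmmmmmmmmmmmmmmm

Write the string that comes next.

Each term is the previous one with mmmm appended.
So the next term is 4mmmmmmmmmmmmmmmm·mmmm.

4mmmmmmmmmmmmmmmmmmmm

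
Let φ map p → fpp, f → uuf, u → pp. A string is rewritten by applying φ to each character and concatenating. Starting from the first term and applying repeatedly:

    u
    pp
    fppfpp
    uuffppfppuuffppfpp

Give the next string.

Applying the rule to each of the 18 symbols of uuffppfppuuffppfpp gives the pieces pp pp uuf uuf fpp fpp uuf fpp fpp pp pp uuf uuf fpp fpp uuf fpp fpp, which concatenate to the answer.

ppppuufuuffppfppuuffppfppppppuufuuffppfppuuffppfpp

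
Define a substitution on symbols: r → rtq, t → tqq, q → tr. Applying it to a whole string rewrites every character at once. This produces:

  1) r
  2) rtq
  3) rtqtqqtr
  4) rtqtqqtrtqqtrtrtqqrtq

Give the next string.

rtqtqqtrtqqtrtrtqqrtqtqqtrtrtqqrtqtqqrtqtqqtrtrrtqtqqtr

Applying the rule to each of the 21 symbols of rtqtqqtrtqqtrtrtqqrtq gives the pieces rtq tqq tr tqq tr tr tqq rtq tqq tr tr tqq rtq tqq rtq tqq tr tr rtq tqq tr, which concatenate to the answer.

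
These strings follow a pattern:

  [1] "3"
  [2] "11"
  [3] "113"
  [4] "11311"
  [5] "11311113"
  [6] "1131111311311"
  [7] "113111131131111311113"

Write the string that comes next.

This is a Fibonacci-style word recurrence s(k) = s(k−1)·s(k−2): e.g. 11·3 = 113.
The next term joins 113111131131111311113 and 1131111311311.

1131111311311113111131131111311311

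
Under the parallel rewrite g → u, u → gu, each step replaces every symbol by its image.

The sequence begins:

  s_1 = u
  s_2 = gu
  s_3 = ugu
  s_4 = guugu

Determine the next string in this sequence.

uguguugu

Expanding guugu: g→u, u→gu, u→gu, g→u, u→gu. Concatenated: u gu gu u gu.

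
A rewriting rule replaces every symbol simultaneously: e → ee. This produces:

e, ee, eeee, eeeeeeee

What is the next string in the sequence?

eeeeeeeeeeeeeeee

Rewriting each symbol of eeeeeeee: e→ee, e→ee, e→ee, e→ee, e→ee, e→ee, e→ee, e→ee, which concatenates to ee ee ee ee ee ee ee ee.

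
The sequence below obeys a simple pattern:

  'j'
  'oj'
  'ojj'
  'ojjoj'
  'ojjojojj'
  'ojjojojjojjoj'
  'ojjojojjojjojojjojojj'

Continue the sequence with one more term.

ojjojojjojjojojjojojjojjojojjojjoj

Each term (from the third on) is the previous term followed by the one before it: term 3 = oj·j = ojj.
The next term joins ojjojojjojjojojjojojj and ojjojojjojjoj.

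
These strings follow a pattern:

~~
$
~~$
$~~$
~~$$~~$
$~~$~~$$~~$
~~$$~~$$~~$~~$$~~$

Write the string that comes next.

Each term (from the third on) is the two preceding terms concatenated in order: term 3 = ~~·$ = ~~$.
The next term joins $~~$~~$$~~$ and ~~$$~~$$~~$~~$$~~$.

$~~$~~$$~~$~~$$~~$$~~$~~$$~~$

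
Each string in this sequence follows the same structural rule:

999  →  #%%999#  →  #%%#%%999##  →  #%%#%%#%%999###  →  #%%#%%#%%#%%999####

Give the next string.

#%%#%%#%%#%%#%%999#####

Every step adds #%% to the front and # to the end of the previous string.
One more step from #%%#%%#%%#%%999#### gives the answer.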